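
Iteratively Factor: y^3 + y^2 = (y)*(y^2 + y) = y^2*(y + 1)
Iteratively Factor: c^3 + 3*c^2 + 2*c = (c + 2)*(c^2 + c) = c*(c + 2)*(c + 1)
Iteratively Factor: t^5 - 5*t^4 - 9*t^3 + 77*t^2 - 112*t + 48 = (t - 1)*(t^4 - 4*t^3 - 13*t^2 + 64*t - 48) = (t - 1)^2*(t^3 - 3*t^2 - 16*t + 48) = (t - 3)*(t - 1)^2*(t^2 - 16) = (t - 4)*(t - 3)*(t - 1)^2*(t + 4)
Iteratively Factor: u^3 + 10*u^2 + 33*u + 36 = (u + 4)*(u^2 + 6*u + 9) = (u + 3)*(u + 4)*(u + 3)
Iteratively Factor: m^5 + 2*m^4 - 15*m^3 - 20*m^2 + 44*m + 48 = (m + 4)*(m^4 - 2*m^3 - 7*m^2 + 8*m + 12) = (m + 2)*(m + 4)*(m^3 - 4*m^2 + m + 6) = (m - 3)*(m + 2)*(m + 4)*(m^2 - m - 2) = (m - 3)*(m + 1)*(m + 2)*(m + 4)*(m - 2)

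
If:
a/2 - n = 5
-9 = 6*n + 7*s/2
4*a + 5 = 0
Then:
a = -5/4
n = -45/8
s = 99/14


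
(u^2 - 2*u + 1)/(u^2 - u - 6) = (-u^2 + 2*u - 1)/(-u^2 + u + 6)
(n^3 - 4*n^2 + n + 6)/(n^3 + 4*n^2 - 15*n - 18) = (n - 2)/(n + 6)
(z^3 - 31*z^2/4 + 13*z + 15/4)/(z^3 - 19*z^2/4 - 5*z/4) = (z - 3)/z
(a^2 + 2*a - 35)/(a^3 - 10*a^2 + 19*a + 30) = (a + 7)/(a^2 - 5*a - 6)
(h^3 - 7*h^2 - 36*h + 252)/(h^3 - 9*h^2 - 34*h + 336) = (h - 6)/(h - 8)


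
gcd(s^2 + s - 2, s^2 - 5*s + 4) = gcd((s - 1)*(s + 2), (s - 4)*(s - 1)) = s - 1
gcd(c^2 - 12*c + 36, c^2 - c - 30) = c - 6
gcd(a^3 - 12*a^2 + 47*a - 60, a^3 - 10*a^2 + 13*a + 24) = a - 3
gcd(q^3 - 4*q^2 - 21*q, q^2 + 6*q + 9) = q + 3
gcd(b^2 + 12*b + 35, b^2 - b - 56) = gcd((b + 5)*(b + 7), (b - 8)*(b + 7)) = b + 7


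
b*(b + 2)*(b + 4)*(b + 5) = b^4 + 11*b^3 + 38*b^2 + 40*b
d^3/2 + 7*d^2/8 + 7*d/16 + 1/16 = (d/2 + 1/2)*(d + 1/4)*(d + 1/2)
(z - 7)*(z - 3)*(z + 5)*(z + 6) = z^4 + z^3 - 59*z^2 - 69*z + 630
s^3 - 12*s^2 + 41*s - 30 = (s - 6)*(s - 5)*(s - 1)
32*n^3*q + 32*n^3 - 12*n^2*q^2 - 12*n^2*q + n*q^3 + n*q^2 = (-8*n + q)*(-4*n + q)*(n*q + n)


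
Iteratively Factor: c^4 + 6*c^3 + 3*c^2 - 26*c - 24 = (c + 1)*(c^3 + 5*c^2 - 2*c - 24) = (c + 1)*(c + 4)*(c^2 + c - 6) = (c - 2)*(c + 1)*(c + 4)*(c + 3)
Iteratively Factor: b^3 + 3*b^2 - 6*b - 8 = (b + 4)*(b^2 - b - 2) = (b + 1)*(b + 4)*(b - 2)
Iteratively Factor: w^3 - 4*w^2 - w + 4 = (w - 1)*(w^2 - 3*w - 4) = (w - 4)*(w - 1)*(w + 1)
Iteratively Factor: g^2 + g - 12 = (g - 3)*(g + 4)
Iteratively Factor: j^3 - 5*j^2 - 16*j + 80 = (j - 5)*(j^2 - 16) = (j - 5)*(j + 4)*(j - 4)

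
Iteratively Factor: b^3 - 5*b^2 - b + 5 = (b + 1)*(b^2 - 6*b + 5) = (b - 1)*(b + 1)*(b - 5)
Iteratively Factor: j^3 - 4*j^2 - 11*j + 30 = (j - 2)*(j^2 - 2*j - 15) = (j - 5)*(j - 2)*(j + 3)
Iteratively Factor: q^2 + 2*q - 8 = (q + 4)*(q - 2)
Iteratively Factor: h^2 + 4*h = (h)*(h + 4)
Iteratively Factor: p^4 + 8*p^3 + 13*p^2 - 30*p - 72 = (p + 3)*(p^3 + 5*p^2 - 2*p - 24) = (p + 3)^2*(p^2 + 2*p - 8) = (p + 3)^2*(p + 4)*(p - 2)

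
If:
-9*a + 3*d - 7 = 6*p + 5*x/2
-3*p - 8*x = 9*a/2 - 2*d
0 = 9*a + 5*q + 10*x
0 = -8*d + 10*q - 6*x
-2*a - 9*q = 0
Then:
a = -2520/3947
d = -791/3947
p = -6146/11841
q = 560/3947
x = 1988/3947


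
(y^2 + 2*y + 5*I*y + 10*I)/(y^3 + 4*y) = (y^2 + y*(2 + 5*I) + 10*I)/(y*(y^2 + 4))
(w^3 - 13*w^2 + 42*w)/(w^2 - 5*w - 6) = w*(w - 7)/(w + 1)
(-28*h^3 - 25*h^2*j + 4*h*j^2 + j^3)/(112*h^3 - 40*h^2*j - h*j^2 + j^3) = (-h - j)/(4*h - j)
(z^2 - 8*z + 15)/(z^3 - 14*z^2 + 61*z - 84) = (z - 5)/(z^2 - 11*z + 28)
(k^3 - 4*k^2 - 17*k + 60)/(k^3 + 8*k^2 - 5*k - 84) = (k - 5)/(k + 7)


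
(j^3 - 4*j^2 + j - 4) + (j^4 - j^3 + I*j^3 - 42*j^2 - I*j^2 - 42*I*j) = j^4 + I*j^3 - 46*j^2 - I*j^2 + j - 42*I*j - 4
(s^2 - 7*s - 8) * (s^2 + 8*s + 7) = s^4 + s^3 - 57*s^2 - 113*s - 56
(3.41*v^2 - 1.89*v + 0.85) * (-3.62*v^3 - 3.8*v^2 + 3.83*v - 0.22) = -12.3442*v^5 - 6.1162*v^4 + 17.1653*v^3 - 11.2189*v^2 + 3.6713*v - 0.187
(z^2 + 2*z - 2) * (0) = 0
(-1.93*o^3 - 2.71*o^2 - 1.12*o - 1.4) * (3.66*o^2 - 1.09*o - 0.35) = -7.0638*o^5 - 7.8149*o^4 - 0.469800000000001*o^3 - 2.9547*o^2 + 1.918*o + 0.49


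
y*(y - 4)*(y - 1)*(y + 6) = y^4 + y^3 - 26*y^2 + 24*y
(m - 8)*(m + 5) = m^2 - 3*m - 40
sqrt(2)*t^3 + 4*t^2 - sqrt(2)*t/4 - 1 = (t - 1/2)*(t + 2*sqrt(2))*(sqrt(2)*t + sqrt(2)/2)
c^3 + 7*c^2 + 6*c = c*(c + 1)*(c + 6)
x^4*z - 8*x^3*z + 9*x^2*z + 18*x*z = x*(x - 6)*(x - 3)*(x*z + z)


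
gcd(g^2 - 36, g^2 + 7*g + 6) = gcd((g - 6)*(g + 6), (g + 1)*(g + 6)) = g + 6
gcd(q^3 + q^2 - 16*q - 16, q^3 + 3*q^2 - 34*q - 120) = q + 4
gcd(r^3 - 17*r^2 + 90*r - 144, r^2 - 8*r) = r - 8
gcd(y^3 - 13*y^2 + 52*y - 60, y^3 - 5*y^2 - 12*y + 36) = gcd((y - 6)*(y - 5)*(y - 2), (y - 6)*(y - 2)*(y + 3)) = y^2 - 8*y + 12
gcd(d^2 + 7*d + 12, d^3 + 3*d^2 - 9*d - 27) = d + 3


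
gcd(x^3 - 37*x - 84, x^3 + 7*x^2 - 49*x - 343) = x - 7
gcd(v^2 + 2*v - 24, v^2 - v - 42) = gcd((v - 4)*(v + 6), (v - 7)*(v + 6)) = v + 6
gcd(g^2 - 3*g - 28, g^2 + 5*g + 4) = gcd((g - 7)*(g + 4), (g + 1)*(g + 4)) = g + 4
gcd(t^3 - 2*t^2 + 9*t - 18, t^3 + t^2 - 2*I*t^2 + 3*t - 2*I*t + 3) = t - 3*I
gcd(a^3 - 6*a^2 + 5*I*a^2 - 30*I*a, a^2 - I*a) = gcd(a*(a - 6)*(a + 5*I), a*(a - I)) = a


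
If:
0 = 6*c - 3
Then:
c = 1/2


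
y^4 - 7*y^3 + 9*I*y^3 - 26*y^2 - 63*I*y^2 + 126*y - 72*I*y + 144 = (y - 8)*(y + 1)*(y + 3*I)*(y + 6*I)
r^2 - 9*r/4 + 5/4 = (r - 5/4)*(r - 1)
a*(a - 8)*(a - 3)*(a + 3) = a^4 - 8*a^3 - 9*a^2 + 72*a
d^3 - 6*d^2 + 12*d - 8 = (d - 2)^3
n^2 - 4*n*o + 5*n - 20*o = (n + 5)*(n - 4*o)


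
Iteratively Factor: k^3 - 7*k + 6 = (k + 3)*(k^2 - 3*k + 2) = (k - 1)*(k + 3)*(k - 2)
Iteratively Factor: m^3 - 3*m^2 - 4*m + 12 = (m + 2)*(m^2 - 5*m + 6) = (m - 3)*(m + 2)*(m - 2)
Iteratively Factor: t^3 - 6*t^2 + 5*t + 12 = (t - 4)*(t^2 - 2*t - 3) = (t - 4)*(t + 1)*(t - 3)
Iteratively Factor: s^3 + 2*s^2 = (s)*(s^2 + 2*s) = s^2*(s + 2)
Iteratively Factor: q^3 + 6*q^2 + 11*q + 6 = (q + 2)*(q^2 + 4*q + 3) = (q + 2)*(q + 3)*(q + 1)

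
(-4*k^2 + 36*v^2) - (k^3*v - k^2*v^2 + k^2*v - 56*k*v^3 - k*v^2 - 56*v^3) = -k^3*v + k^2*v^2 - k^2*v - 4*k^2 + 56*k*v^3 + k*v^2 + 56*v^3 + 36*v^2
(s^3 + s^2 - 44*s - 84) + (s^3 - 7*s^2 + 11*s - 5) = 2*s^3 - 6*s^2 - 33*s - 89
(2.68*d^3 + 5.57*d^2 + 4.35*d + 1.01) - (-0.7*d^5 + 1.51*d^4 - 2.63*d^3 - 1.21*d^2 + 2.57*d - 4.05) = 0.7*d^5 - 1.51*d^4 + 5.31*d^3 + 6.78*d^2 + 1.78*d + 5.06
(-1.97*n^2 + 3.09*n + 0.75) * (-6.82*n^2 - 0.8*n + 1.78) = 13.4354*n^4 - 19.4978*n^3 - 11.0936*n^2 + 4.9002*n + 1.335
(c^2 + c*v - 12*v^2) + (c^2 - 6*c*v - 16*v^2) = 2*c^2 - 5*c*v - 28*v^2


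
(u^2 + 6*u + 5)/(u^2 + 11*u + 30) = (u + 1)/(u + 6)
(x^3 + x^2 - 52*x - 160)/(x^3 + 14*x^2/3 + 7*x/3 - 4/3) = 3*(x^2 - 3*x - 40)/(3*x^2 + 2*x - 1)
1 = 1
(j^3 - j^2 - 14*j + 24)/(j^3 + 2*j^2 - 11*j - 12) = (j - 2)/(j + 1)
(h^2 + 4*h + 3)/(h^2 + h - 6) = (h + 1)/(h - 2)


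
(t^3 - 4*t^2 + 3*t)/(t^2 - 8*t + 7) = t*(t - 3)/(t - 7)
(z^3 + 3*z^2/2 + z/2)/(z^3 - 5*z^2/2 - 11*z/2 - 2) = z/(z - 4)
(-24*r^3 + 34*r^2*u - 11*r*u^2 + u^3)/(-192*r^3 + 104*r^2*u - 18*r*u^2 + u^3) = (r - u)/(8*r - u)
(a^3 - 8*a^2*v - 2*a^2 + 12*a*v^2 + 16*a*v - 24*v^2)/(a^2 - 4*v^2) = (a^2 - 6*a*v - 2*a + 12*v)/(a + 2*v)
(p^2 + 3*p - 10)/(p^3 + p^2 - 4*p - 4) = (p + 5)/(p^2 + 3*p + 2)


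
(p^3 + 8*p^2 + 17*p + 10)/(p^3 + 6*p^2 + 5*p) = (p + 2)/p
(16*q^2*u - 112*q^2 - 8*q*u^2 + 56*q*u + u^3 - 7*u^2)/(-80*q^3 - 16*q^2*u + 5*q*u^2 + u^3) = (-4*q*u + 28*q + u^2 - 7*u)/(20*q^2 + 9*q*u + u^2)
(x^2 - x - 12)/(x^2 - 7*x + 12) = (x + 3)/(x - 3)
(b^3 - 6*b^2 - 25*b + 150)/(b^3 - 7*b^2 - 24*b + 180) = (b - 5)/(b - 6)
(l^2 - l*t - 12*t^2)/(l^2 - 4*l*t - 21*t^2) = (-l + 4*t)/(-l + 7*t)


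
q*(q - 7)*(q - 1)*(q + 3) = q^4 - 5*q^3 - 17*q^2 + 21*q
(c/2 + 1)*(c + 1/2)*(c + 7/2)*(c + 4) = c^4/2 + 5*c^3 + 135*c^2/8 + 85*c/4 + 7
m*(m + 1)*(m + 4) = m^3 + 5*m^2 + 4*m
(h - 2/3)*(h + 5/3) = h^2 + h - 10/9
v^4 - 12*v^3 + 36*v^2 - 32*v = v*(v - 8)*(v - 2)^2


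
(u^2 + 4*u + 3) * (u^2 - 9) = u^4 + 4*u^3 - 6*u^2 - 36*u - 27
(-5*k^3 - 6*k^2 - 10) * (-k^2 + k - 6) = 5*k^5 + k^4 + 24*k^3 + 46*k^2 - 10*k + 60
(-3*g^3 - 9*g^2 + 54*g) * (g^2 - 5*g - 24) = -3*g^5 + 6*g^4 + 171*g^3 - 54*g^2 - 1296*g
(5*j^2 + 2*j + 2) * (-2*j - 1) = -10*j^3 - 9*j^2 - 6*j - 2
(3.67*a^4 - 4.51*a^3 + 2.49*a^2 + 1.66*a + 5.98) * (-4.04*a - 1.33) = -14.8268*a^5 + 13.3393*a^4 - 4.0613*a^3 - 10.0181*a^2 - 26.367*a - 7.9534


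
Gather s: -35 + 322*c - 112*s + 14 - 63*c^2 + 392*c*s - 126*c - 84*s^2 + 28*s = -63*c^2 + 196*c - 84*s^2 + s*(392*c - 84) - 21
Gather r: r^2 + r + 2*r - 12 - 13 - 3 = r^2 + 3*r - 28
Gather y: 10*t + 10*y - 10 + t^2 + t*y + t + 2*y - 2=t^2 + 11*t + y*(t + 12) - 12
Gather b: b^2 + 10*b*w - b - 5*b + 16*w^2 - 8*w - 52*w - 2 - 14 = b^2 + b*(10*w - 6) + 16*w^2 - 60*w - 16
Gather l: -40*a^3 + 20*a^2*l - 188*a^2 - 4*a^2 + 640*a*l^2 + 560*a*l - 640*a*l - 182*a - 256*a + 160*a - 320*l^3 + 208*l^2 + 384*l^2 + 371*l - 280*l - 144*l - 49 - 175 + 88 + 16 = -40*a^3 - 192*a^2 - 278*a - 320*l^3 + l^2*(640*a + 592) + l*(20*a^2 - 80*a - 53) - 120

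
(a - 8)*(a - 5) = a^2 - 13*a + 40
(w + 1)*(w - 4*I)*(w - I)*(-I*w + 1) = -I*w^4 - 4*w^3 - I*w^3 - 4*w^2 - I*w^2 - 4*w - I*w - 4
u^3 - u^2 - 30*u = u*(u - 6)*(u + 5)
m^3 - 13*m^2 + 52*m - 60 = (m - 6)*(m - 5)*(m - 2)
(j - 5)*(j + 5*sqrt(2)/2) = j^2 - 5*j + 5*sqrt(2)*j/2 - 25*sqrt(2)/2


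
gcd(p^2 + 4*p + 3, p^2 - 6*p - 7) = p + 1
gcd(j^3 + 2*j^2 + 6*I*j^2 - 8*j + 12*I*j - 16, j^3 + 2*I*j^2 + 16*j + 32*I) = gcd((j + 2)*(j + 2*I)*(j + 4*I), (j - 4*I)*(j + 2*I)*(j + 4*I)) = j^2 + 6*I*j - 8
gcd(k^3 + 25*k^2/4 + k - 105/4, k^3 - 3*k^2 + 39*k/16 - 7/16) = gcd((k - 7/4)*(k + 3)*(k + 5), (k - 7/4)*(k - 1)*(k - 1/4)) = k - 7/4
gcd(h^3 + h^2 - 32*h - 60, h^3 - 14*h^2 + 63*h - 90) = h - 6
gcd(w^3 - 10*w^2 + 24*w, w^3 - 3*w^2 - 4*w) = w^2 - 4*w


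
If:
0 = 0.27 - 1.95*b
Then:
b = 0.14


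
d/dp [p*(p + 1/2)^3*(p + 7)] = 5*p^4 + 34*p^3 + 135*p^2/4 + 43*p/4 + 7/8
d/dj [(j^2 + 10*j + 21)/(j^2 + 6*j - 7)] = -4/(j^2 - 2*j + 1)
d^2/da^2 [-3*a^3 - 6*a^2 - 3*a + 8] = -18*a - 12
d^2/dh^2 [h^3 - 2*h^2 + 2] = 6*h - 4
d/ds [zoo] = 0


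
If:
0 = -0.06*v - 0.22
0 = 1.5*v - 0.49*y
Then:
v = -3.67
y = -11.22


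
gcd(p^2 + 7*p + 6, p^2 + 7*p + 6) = p^2 + 7*p + 6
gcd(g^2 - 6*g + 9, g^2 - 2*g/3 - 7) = g - 3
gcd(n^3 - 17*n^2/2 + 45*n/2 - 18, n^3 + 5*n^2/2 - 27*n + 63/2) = n^2 - 9*n/2 + 9/2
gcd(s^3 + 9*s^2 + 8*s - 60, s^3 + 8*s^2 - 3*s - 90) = s^2 + 11*s + 30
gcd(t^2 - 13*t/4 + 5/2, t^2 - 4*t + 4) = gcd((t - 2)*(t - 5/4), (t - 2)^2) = t - 2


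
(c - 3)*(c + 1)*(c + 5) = c^3 + 3*c^2 - 13*c - 15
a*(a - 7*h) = a^2 - 7*a*h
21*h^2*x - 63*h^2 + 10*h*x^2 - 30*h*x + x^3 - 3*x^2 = (3*h + x)*(7*h + x)*(x - 3)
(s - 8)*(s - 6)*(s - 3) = s^3 - 17*s^2 + 90*s - 144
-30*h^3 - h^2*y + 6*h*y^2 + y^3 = (-2*h + y)*(3*h + y)*(5*h + y)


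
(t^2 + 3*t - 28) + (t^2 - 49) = 2*t^2 + 3*t - 77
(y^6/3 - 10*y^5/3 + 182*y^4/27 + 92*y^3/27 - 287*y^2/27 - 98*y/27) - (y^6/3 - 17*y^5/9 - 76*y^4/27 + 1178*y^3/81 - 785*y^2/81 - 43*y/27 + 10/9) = -13*y^5/9 + 86*y^4/9 - 902*y^3/81 - 76*y^2/81 - 55*y/27 - 10/9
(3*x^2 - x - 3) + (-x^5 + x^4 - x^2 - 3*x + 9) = -x^5 + x^4 + 2*x^2 - 4*x + 6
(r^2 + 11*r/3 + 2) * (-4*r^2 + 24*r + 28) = -4*r^4 + 28*r^3/3 + 108*r^2 + 452*r/3 + 56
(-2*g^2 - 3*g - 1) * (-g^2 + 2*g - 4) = 2*g^4 - g^3 + 3*g^2 + 10*g + 4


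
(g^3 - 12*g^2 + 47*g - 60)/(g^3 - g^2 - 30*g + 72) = (g - 5)/(g + 6)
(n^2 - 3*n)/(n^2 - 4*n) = (n - 3)/(n - 4)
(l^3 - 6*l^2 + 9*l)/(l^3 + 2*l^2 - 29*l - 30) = l*(l^2 - 6*l + 9)/(l^3 + 2*l^2 - 29*l - 30)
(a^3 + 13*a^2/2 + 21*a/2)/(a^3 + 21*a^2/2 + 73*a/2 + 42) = a/(a + 4)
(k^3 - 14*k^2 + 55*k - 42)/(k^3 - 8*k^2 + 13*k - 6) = (k - 7)/(k - 1)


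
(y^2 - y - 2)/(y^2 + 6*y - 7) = (y^2 - y - 2)/(y^2 + 6*y - 7)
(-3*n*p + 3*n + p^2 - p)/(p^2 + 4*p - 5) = (-3*n + p)/(p + 5)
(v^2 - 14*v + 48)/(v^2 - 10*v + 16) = (v - 6)/(v - 2)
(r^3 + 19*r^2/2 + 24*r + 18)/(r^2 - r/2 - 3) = (r^2 + 8*r + 12)/(r - 2)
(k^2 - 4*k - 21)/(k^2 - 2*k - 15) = (k - 7)/(k - 5)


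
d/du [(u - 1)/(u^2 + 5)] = (u^2 - 2*u*(u - 1) + 5)/(u^2 + 5)^2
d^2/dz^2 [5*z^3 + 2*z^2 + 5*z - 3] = 30*z + 4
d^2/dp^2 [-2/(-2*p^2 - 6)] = 6*(p^2 - 1)/(p^2 + 3)^3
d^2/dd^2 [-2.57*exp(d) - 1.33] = -2.57*exp(d)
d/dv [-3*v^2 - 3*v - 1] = -6*v - 3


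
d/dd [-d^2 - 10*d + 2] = -2*d - 10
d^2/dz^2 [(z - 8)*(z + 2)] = 2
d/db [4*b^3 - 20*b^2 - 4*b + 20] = 12*b^2 - 40*b - 4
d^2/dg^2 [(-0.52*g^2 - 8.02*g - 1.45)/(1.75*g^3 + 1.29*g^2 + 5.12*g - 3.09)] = (-3.185*g^6 - 147.3675*g^5 - 133.9632*g^4 + 32.154628*g^3 - 625.284102*g^2 - 296.318142*g - 351.277106)/(5.359375*g^9 + 11.851875*g^8 + 55.776525*g^7 + 43.107714*g^6 + 121.332126*g^5 - 80.094879*g^4 + 61.892261*g^3 - 206.056341*g^2 + 146.658816*g - 29.503629)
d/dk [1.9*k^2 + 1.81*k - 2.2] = 3.8*k + 1.81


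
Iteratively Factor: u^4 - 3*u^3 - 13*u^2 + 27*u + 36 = (u - 4)*(u^3 + u^2 - 9*u - 9) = (u - 4)*(u - 3)*(u^2 + 4*u + 3) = (u - 4)*(u - 3)*(u + 3)*(u + 1)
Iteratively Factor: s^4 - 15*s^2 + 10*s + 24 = (s + 4)*(s^3 - 4*s^2 + s + 6) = (s - 2)*(s + 4)*(s^2 - 2*s - 3) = (s - 3)*(s - 2)*(s + 4)*(s + 1)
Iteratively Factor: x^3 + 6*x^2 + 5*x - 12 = (x + 3)*(x^2 + 3*x - 4) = (x - 1)*(x + 3)*(x + 4)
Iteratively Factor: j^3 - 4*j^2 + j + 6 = (j - 3)*(j^2 - j - 2) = (j - 3)*(j + 1)*(j - 2)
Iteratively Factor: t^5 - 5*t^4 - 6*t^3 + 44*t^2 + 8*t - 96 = (t - 2)*(t^4 - 3*t^3 - 12*t^2 + 20*t + 48) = (t - 2)*(t + 2)*(t^3 - 5*t^2 - 2*t + 24) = (t - 2)*(t + 2)^2*(t^2 - 7*t + 12) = (t - 4)*(t - 2)*(t + 2)^2*(t - 3)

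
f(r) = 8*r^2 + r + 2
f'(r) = 16*r + 1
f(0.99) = 10.83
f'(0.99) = 16.84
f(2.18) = 42.20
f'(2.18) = 35.88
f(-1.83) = 26.96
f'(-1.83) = -28.28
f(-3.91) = 120.39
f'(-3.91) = -61.56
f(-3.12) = 76.76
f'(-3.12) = -48.92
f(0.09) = 2.15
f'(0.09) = 2.44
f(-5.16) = 209.84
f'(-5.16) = -81.56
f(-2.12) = 35.84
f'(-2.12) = -32.92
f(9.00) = 659.00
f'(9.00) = 145.00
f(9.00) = 659.00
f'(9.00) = 145.00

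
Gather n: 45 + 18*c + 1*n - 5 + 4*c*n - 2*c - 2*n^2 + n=16*c - 2*n^2 + n*(4*c + 2) + 40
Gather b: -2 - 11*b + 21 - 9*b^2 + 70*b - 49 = -9*b^2 + 59*b - 30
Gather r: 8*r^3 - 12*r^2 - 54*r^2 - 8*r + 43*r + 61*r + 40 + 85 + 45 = 8*r^3 - 66*r^2 + 96*r + 170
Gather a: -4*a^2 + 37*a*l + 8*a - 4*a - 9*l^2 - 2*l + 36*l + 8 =-4*a^2 + a*(37*l + 4) - 9*l^2 + 34*l + 8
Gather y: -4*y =-4*y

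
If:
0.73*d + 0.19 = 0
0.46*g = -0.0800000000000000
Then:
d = -0.26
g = -0.17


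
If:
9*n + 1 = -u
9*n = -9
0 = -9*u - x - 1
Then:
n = -1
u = 8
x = -73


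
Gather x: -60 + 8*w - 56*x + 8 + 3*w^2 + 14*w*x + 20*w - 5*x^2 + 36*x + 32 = 3*w^2 + 28*w - 5*x^2 + x*(14*w - 20) - 20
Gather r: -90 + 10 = -80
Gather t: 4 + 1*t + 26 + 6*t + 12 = 7*t + 42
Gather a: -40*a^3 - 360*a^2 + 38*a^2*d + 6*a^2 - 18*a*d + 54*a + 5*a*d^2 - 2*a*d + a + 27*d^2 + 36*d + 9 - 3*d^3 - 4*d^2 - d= -40*a^3 + a^2*(38*d - 354) + a*(5*d^2 - 20*d + 55) - 3*d^3 + 23*d^2 + 35*d + 9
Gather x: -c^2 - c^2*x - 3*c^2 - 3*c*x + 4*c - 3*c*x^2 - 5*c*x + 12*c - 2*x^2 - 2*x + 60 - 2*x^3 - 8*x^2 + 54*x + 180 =-4*c^2 + 16*c - 2*x^3 + x^2*(-3*c - 10) + x*(-c^2 - 8*c + 52) + 240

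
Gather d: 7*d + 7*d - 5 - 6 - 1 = 14*d - 12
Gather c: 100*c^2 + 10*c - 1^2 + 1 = 100*c^2 + 10*c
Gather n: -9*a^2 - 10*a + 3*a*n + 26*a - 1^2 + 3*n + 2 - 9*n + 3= -9*a^2 + 16*a + n*(3*a - 6) + 4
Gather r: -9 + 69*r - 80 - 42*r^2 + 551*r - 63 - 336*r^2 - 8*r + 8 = -378*r^2 + 612*r - 144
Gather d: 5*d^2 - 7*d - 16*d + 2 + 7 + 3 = 5*d^2 - 23*d + 12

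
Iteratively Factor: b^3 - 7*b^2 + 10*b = (b - 5)*(b^2 - 2*b) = b*(b - 5)*(b - 2)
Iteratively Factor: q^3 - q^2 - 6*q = (q)*(q^2 - q - 6) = q*(q - 3)*(q + 2)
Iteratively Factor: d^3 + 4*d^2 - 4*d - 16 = (d + 2)*(d^2 + 2*d - 8) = (d + 2)*(d + 4)*(d - 2)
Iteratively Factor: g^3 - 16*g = (g + 4)*(g^2 - 4*g) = (g - 4)*(g + 4)*(g)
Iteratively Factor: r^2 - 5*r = (r)*(r - 5)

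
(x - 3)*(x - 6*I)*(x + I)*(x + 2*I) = x^4 - 3*x^3 - 3*I*x^3 + 16*x^2 + 9*I*x^2 - 48*x + 12*I*x - 36*I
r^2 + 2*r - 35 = (r - 5)*(r + 7)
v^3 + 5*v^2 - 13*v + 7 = (v - 1)^2*(v + 7)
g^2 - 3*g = g*(g - 3)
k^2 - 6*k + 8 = (k - 4)*(k - 2)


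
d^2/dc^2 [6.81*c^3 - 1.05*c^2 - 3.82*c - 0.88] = 40.86*c - 2.1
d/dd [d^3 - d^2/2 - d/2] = 3*d^2 - d - 1/2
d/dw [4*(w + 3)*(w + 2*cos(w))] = 4*w - 4*(w + 3)*(2*sin(w) - 1) + 8*cos(w)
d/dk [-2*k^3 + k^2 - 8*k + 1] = -6*k^2 + 2*k - 8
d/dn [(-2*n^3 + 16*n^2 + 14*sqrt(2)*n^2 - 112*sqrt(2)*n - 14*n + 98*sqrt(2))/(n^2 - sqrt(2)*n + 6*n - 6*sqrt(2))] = 2*(-n^4 - 12*n^3 + 2*sqrt(2)*n^3 + 41*n^2 + 108*sqrt(2)*n^2 - 194*sqrt(2)*n - 168*n - 252*sqrt(2) + 770)/(n^4 - 2*sqrt(2)*n^3 + 12*n^3 - 24*sqrt(2)*n^2 + 38*n^2 - 72*sqrt(2)*n + 24*n + 72)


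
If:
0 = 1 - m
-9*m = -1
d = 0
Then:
No Solution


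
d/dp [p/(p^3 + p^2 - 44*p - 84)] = (p^3 + p^2 - p*(3*p^2 + 2*p - 44) - 44*p - 84)/(p^3 + p^2 - 44*p - 84)^2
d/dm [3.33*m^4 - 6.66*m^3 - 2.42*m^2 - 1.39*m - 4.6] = 13.32*m^3 - 19.98*m^2 - 4.84*m - 1.39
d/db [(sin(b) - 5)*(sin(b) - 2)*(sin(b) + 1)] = 3*(sin(b)^2 - 4*sin(b) + 1)*cos(b)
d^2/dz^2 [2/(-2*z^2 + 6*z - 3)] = 8*(2*z^2 - 6*z - 2*(2*z - 3)^2 + 3)/(2*z^2 - 6*z + 3)^3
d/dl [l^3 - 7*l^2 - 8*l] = 3*l^2 - 14*l - 8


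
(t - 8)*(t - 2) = t^2 - 10*t + 16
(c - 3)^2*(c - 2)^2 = c^4 - 10*c^3 + 37*c^2 - 60*c + 36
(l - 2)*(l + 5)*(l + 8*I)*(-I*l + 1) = -I*l^4 + 9*l^3 - 3*I*l^3 + 27*l^2 + 18*I*l^2 - 90*l + 24*I*l - 80*I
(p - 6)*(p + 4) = p^2 - 2*p - 24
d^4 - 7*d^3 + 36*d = d*(d - 6)*(d - 3)*(d + 2)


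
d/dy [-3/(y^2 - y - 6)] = 3*(2*y - 1)/(-y^2 + y + 6)^2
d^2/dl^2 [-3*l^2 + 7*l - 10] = -6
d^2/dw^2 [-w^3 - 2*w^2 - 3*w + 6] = -6*w - 4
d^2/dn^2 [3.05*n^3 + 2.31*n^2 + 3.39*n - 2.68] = 18.3*n + 4.62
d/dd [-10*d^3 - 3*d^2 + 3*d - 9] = -30*d^2 - 6*d + 3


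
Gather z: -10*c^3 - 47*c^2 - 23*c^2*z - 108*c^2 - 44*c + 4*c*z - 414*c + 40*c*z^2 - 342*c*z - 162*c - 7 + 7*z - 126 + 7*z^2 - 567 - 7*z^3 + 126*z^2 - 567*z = -10*c^3 - 155*c^2 - 620*c - 7*z^3 + z^2*(40*c + 133) + z*(-23*c^2 - 338*c - 560) - 700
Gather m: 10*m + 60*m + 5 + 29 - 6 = 70*m + 28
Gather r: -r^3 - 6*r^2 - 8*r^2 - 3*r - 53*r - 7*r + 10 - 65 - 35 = -r^3 - 14*r^2 - 63*r - 90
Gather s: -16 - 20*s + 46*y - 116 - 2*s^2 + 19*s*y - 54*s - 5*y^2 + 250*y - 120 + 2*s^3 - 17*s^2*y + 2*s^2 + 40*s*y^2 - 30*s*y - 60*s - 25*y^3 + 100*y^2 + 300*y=2*s^3 - 17*s^2*y + s*(40*y^2 - 11*y - 134) - 25*y^3 + 95*y^2 + 596*y - 252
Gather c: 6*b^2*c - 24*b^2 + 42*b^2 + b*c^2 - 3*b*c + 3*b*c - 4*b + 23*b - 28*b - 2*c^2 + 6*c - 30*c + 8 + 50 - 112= 18*b^2 - 9*b + c^2*(b - 2) + c*(6*b^2 - 24) - 54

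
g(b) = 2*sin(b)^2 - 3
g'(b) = 4*sin(b)*cos(b)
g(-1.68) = -1.02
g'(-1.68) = 0.43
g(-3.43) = -2.84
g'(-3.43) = -1.09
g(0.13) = -2.97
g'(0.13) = 0.51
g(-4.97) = -1.13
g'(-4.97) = 0.99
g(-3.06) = -2.99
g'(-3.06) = 0.32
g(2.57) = -2.41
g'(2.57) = -1.82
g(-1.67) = -1.02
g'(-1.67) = 0.39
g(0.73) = -2.11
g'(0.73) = 1.99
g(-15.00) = -2.15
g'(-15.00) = 1.98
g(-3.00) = -2.96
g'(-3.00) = 0.56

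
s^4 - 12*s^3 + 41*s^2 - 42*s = s*(s - 7)*(s - 3)*(s - 2)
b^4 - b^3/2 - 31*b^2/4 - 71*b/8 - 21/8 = (b - 7/2)*(b + 1/2)*(b + 1)*(b + 3/2)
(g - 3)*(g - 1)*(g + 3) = g^3 - g^2 - 9*g + 9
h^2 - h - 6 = (h - 3)*(h + 2)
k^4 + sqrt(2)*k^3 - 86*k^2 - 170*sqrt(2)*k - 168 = (k - 7*sqrt(2))*(k + sqrt(2))^2*(k + 6*sqrt(2))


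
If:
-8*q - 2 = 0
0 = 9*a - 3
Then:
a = 1/3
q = -1/4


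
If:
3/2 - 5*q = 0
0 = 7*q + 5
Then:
No Solution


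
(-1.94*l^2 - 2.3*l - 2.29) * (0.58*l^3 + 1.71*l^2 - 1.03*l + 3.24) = -1.1252*l^5 - 4.6514*l^4 - 3.263*l^3 - 7.8325*l^2 - 5.0933*l - 7.4196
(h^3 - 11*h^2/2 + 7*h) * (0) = 0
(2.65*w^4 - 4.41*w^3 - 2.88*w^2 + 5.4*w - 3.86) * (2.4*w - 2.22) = 6.36*w^5 - 16.467*w^4 + 2.8782*w^3 + 19.3536*w^2 - 21.252*w + 8.5692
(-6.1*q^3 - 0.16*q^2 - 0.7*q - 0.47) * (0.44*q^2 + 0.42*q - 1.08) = -2.684*q^5 - 2.6324*q^4 + 6.2128*q^3 - 0.328*q^2 + 0.5586*q + 0.5076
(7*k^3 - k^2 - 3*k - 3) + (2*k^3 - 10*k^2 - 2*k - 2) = 9*k^3 - 11*k^2 - 5*k - 5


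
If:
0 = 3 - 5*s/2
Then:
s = 6/5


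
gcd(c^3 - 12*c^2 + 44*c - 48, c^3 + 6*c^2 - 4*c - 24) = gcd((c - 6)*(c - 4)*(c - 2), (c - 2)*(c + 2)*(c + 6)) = c - 2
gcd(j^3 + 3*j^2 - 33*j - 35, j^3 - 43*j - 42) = j + 1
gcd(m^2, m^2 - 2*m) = m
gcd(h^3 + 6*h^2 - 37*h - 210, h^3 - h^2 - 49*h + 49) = h + 7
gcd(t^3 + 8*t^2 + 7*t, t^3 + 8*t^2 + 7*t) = t^3 + 8*t^2 + 7*t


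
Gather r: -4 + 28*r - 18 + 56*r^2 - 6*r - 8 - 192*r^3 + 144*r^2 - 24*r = -192*r^3 + 200*r^2 - 2*r - 30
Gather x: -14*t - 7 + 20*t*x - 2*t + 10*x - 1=-16*t + x*(20*t + 10) - 8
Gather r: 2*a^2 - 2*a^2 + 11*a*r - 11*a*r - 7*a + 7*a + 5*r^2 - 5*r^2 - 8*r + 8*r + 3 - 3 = 0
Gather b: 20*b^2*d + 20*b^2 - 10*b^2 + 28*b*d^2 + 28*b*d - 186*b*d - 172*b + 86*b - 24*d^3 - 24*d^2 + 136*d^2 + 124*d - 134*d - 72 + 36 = b^2*(20*d + 10) + b*(28*d^2 - 158*d - 86) - 24*d^3 + 112*d^2 - 10*d - 36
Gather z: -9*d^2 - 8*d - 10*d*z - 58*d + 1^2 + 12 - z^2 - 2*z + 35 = -9*d^2 - 66*d - z^2 + z*(-10*d - 2) + 48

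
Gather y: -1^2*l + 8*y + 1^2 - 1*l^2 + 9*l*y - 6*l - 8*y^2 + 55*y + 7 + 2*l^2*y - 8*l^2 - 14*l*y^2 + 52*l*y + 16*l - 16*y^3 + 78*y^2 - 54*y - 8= -9*l^2 + 9*l - 16*y^3 + y^2*(70 - 14*l) + y*(2*l^2 + 61*l + 9)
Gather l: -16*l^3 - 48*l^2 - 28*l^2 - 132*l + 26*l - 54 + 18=-16*l^3 - 76*l^2 - 106*l - 36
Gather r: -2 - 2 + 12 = 8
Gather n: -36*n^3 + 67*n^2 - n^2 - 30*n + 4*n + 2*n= -36*n^3 + 66*n^2 - 24*n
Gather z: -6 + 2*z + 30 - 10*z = 24 - 8*z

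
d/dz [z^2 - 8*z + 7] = 2*z - 8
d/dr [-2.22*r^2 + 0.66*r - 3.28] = 0.66 - 4.44*r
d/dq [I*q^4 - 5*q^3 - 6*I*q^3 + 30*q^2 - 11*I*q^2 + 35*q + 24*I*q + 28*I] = 4*I*q^3 + q^2*(-15 - 18*I) + q*(60 - 22*I) + 35 + 24*I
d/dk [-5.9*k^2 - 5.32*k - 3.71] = -11.8*k - 5.32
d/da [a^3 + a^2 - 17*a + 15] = 3*a^2 + 2*a - 17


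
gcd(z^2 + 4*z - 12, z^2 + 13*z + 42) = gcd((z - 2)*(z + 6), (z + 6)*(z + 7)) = z + 6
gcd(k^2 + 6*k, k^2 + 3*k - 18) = k + 6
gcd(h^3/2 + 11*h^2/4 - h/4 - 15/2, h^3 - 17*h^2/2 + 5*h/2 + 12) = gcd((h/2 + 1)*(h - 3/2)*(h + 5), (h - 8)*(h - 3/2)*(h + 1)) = h - 3/2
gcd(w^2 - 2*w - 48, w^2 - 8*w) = w - 8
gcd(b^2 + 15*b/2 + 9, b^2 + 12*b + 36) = b + 6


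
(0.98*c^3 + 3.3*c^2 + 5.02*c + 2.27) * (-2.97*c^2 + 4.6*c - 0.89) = -2.9106*c^5 - 5.293*c^4 - 0.601600000000001*c^3 + 13.4131*c^2 + 5.9742*c - 2.0203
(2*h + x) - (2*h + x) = 0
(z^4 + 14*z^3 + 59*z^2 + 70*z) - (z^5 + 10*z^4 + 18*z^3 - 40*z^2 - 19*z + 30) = -z^5 - 9*z^4 - 4*z^3 + 99*z^2 + 89*z - 30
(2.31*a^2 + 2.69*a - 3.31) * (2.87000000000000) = 6.6297*a^2 + 7.7203*a - 9.4997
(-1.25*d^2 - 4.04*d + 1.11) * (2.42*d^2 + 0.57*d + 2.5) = -3.025*d^4 - 10.4893*d^3 - 2.7416*d^2 - 9.4673*d + 2.775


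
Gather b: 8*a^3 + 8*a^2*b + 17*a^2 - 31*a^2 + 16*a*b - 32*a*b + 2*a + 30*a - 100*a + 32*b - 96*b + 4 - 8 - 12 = 8*a^3 - 14*a^2 - 68*a + b*(8*a^2 - 16*a - 64) - 16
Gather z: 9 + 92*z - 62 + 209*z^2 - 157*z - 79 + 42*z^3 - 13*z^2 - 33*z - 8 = 42*z^3 + 196*z^2 - 98*z - 140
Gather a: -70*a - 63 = -70*a - 63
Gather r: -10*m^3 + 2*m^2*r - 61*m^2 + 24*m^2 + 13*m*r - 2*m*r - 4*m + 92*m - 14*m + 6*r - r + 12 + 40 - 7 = -10*m^3 - 37*m^2 + 74*m + r*(2*m^2 + 11*m + 5) + 45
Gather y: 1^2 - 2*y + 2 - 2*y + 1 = 4 - 4*y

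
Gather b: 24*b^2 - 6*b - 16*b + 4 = 24*b^2 - 22*b + 4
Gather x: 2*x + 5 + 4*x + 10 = 6*x + 15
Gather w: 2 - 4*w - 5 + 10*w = 6*w - 3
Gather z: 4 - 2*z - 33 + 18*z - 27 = 16*z - 56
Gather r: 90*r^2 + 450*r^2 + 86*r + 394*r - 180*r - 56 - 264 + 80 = 540*r^2 + 300*r - 240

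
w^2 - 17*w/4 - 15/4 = (w - 5)*(w + 3/4)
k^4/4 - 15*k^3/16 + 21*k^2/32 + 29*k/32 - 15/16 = (k/4 + 1/4)*(k - 2)*(k - 3/2)*(k - 5/4)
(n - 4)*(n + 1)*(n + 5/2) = n^3 - n^2/2 - 23*n/2 - 10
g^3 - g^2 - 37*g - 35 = (g - 7)*(g + 1)*(g + 5)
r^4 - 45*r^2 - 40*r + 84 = (r - 7)*(r - 1)*(r + 2)*(r + 6)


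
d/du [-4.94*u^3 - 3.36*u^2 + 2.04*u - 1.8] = -14.82*u^2 - 6.72*u + 2.04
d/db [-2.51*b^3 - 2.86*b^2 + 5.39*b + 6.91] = -7.53*b^2 - 5.72*b + 5.39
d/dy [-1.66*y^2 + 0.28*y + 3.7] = 0.28 - 3.32*y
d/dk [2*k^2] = 4*k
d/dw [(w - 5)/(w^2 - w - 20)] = -1/(w^2 + 8*w + 16)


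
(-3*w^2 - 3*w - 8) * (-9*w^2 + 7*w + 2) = 27*w^4 + 6*w^3 + 45*w^2 - 62*w - 16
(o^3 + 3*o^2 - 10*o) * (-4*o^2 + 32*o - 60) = -4*o^5 + 20*o^4 + 76*o^3 - 500*o^2 + 600*o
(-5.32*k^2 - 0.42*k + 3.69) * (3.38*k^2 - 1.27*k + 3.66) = -17.9816*k^4 + 5.3368*k^3 - 6.4656*k^2 - 6.2235*k + 13.5054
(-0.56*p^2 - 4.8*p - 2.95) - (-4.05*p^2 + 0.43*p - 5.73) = 3.49*p^2 - 5.23*p + 2.78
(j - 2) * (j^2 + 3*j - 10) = j^3 + j^2 - 16*j + 20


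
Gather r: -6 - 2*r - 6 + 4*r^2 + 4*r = 4*r^2 + 2*r - 12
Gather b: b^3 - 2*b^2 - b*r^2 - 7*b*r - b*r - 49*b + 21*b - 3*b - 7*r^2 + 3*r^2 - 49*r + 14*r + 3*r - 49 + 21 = b^3 - 2*b^2 + b*(-r^2 - 8*r - 31) - 4*r^2 - 32*r - 28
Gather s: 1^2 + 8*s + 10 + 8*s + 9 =16*s + 20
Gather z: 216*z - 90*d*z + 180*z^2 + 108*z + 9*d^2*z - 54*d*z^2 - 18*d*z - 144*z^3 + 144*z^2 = -144*z^3 + z^2*(324 - 54*d) + z*(9*d^2 - 108*d + 324)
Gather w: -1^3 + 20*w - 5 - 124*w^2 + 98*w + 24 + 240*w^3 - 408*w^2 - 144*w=240*w^3 - 532*w^2 - 26*w + 18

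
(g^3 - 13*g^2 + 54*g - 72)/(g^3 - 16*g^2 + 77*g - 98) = (g^3 - 13*g^2 + 54*g - 72)/(g^3 - 16*g^2 + 77*g - 98)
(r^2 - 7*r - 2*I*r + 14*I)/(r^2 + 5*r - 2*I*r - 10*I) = (r - 7)/(r + 5)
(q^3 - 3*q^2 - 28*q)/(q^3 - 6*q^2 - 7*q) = (q + 4)/(q + 1)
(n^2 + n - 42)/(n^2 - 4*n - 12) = (n + 7)/(n + 2)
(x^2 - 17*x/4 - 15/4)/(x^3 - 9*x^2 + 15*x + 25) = (x + 3/4)/(x^2 - 4*x - 5)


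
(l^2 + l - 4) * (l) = l^3 + l^2 - 4*l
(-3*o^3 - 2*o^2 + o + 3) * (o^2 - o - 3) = -3*o^5 + o^4 + 12*o^3 + 8*o^2 - 6*o - 9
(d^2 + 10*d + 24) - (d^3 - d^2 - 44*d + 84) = -d^3 + 2*d^2 + 54*d - 60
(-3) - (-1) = -2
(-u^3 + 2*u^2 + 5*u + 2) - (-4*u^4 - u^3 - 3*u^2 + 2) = 4*u^4 + 5*u^2 + 5*u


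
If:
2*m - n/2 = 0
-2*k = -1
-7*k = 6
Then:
No Solution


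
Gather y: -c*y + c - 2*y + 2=c + y*(-c - 2) + 2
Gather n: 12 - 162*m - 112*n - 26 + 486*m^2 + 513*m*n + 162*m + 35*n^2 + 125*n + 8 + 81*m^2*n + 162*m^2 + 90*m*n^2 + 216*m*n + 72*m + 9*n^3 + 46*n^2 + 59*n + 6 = 648*m^2 + 72*m + 9*n^3 + n^2*(90*m + 81) + n*(81*m^2 + 729*m + 72)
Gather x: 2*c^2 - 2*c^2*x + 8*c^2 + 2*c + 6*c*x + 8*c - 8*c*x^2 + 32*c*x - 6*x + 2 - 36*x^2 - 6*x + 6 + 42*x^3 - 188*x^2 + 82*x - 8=10*c^2 + 10*c + 42*x^3 + x^2*(-8*c - 224) + x*(-2*c^2 + 38*c + 70)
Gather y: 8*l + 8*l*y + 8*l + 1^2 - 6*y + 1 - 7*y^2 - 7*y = 16*l - 7*y^2 + y*(8*l - 13) + 2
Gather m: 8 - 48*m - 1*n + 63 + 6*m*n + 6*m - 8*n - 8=m*(6*n - 42) - 9*n + 63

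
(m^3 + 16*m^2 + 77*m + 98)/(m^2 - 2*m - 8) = (m^2 + 14*m + 49)/(m - 4)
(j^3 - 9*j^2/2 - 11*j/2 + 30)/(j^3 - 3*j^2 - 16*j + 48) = (j + 5/2)/(j + 4)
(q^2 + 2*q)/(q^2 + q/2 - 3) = 2*q/(2*q - 3)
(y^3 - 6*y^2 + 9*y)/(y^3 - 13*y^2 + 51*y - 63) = y/(y - 7)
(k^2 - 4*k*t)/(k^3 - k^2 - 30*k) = (-k + 4*t)/(-k^2 + k + 30)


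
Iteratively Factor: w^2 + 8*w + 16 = (w + 4)*(w + 4)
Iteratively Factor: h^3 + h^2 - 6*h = (h - 2)*(h^2 + 3*h) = h*(h - 2)*(h + 3)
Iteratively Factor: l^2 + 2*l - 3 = (l + 3)*(l - 1)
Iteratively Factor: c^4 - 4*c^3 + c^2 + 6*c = (c)*(c^3 - 4*c^2 + c + 6) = c*(c + 1)*(c^2 - 5*c + 6) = c*(c - 2)*(c + 1)*(c - 3)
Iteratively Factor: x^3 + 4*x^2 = (x + 4)*(x^2) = x*(x + 4)*(x)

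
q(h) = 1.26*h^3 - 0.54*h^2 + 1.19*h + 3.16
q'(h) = 3.78*h^2 - 1.08*h + 1.19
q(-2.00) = -11.46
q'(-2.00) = 18.47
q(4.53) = 114.60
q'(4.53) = 73.87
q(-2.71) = -29.11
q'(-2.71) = 31.88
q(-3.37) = -55.21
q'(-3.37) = 47.76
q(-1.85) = -8.87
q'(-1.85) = 16.13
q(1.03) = 5.19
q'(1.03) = 4.09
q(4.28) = 97.15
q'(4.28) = 65.81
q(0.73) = 4.23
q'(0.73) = 2.42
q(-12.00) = -2266.16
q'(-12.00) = 558.47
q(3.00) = 35.89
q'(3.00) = 31.97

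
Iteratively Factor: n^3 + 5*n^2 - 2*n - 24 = (n + 4)*(n^2 + n - 6) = (n - 2)*(n + 4)*(n + 3)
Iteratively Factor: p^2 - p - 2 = (p - 2)*(p + 1)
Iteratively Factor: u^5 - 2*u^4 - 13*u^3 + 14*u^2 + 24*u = (u)*(u^4 - 2*u^3 - 13*u^2 + 14*u + 24) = u*(u + 3)*(u^3 - 5*u^2 + 2*u + 8) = u*(u - 4)*(u + 3)*(u^2 - u - 2) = u*(u - 4)*(u + 1)*(u + 3)*(u - 2)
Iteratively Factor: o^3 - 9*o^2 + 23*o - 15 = (o - 5)*(o^2 - 4*o + 3) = (o - 5)*(o - 1)*(o - 3)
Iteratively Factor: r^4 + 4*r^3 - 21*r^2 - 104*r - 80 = (r + 4)*(r^3 - 21*r - 20) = (r + 1)*(r + 4)*(r^2 - r - 20) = (r - 5)*(r + 1)*(r + 4)*(r + 4)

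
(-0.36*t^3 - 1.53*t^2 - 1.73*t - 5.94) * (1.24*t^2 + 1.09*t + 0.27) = -0.4464*t^5 - 2.2896*t^4 - 3.9101*t^3 - 9.6644*t^2 - 6.9417*t - 1.6038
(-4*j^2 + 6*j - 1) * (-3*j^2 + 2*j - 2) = 12*j^4 - 26*j^3 + 23*j^2 - 14*j + 2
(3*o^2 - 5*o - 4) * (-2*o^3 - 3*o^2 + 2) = -6*o^5 + o^4 + 23*o^3 + 18*o^2 - 10*o - 8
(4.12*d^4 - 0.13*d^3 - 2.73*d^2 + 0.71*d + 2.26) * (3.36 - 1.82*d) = -7.4984*d^5 + 14.0798*d^4 + 4.5318*d^3 - 10.465*d^2 - 1.7276*d + 7.5936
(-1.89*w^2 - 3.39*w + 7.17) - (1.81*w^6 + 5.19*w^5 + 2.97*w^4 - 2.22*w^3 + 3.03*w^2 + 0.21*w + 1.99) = -1.81*w^6 - 5.19*w^5 - 2.97*w^4 + 2.22*w^3 - 4.92*w^2 - 3.6*w + 5.18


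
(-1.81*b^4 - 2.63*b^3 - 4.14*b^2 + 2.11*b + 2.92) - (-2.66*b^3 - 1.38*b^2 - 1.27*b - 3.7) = -1.81*b^4 + 0.0300000000000002*b^3 - 2.76*b^2 + 3.38*b + 6.62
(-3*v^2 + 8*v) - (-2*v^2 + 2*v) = -v^2 + 6*v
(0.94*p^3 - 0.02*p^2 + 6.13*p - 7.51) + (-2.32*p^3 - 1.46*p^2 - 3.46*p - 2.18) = -1.38*p^3 - 1.48*p^2 + 2.67*p - 9.69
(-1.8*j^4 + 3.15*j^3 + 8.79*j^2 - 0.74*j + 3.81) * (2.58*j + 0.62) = -4.644*j^5 + 7.011*j^4 + 24.6312*j^3 + 3.5406*j^2 + 9.371*j + 2.3622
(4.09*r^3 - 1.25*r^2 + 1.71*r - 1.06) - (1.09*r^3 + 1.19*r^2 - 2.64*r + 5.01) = 3.0*r^3 - 2.44*r^2 + 4.35*r - 6.07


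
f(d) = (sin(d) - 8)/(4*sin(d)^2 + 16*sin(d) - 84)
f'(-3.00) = 0.00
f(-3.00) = 0.09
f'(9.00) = -0.01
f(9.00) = 0.10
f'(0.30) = 0.01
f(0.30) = 0.10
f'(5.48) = -0.00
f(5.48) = 0.09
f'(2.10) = -0.01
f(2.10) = 0.11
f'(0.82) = 0.01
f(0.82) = 0.10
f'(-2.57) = -0.00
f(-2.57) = 0.09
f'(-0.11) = 0.00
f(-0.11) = 0.09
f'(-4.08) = -0.01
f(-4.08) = 0.11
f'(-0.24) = 0.00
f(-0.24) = 0.09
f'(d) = (-8*sin(d)*cos(d) - 16*cos(d))*(sin(d) - 8)/(4*sin(d)^2 + 16*sin(d) - 84)^2 + cos(d)/(4*sin(d)^2 + 16*sin(d) - 84) = (16*sin(d) + cos(d)^2 + 10)*cos(d)/(4*(sin(d)^2 + 4*sin(d) - 21)^2)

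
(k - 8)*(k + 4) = k^2 - 4*k - 32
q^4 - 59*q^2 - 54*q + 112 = (q - 8)*(q - 1)*(q + 2)*(q + 7)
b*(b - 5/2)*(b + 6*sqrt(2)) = b^3 - 5*b^2/2 + 6*sqrt(2)*b^2 - 15*sqrt(2)*b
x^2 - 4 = (x - 2)*(x + 2)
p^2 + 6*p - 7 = (p - 1)*(p + 7)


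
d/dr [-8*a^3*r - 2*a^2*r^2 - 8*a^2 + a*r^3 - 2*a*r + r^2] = -8*a^3 - 4*a^2*r + 3*a*r^2 - 2*a + 2*r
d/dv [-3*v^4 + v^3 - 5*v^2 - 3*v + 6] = -12*v^3 + 3*v^2 - 10*v - 3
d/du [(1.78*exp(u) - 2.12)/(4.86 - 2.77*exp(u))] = 2.7784*exp(u)/(2.77*exp(u) - 4.86)^2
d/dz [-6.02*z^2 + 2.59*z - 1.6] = 2.59 - 12.04*z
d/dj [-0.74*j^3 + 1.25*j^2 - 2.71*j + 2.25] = -2.22*j^2 + 2.5*j - 2.71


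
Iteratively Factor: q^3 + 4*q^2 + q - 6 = (q + 3)*(q^2 + q - 2) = (q - 1)*(q + 3)*(q + 2)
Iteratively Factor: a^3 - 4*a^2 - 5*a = (a)*(a^2 - 4*a - 5) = a*(a - 5)*(a + 1)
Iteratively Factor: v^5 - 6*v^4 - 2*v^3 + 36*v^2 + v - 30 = (v + 2)*(v^4 - 8*v^3 + 14*v^2 + 8*v - 15) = (v - 3)*(v + 2)*(v^3 - 5*v^2 - v + 5) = (v - 3)*(v + 1)*(v + 2)*(v^2 - 6*v + 5) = (v - 5)*(v - 3)*(v + 1)*(v + 2)*(v - 1)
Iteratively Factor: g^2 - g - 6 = (g + 2)*(g - 3)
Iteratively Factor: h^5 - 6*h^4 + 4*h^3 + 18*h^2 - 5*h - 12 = (h + 1)*(h^4 - 7*h^3 + 11*h^2 + 7*h - 12) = (h + 1)^2*(h^3 - 8*h^2 + 19*h - 12) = (h - 1)*(h + 1)^2*(h^2 - 7*h + 12) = (h - 3)*(h - 1)*(h + 1)^2*(h - 4)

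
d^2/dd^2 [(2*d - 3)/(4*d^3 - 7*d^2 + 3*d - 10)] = 2*(96*d^5 - 456*d^4 + 746*d^3 - 69*d^2 - 591*d + 243)/(64*d^9 - 336*d^8 + 732*d^7 - 1327*d^6 + 2229*d^5 - 2379*d^4 + 2487*d^3 - 2370*d^2 + 900*d - 1000)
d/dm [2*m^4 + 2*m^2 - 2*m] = 8*m^3 + 4*m - 2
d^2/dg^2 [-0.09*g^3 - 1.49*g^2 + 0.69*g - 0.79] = -0.54*g - 2.98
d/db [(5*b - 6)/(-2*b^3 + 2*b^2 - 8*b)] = (-5*b*(b^2 - b + 4) + (5*b - 6)*(3*b^2 - 2*b + 4))/(2*b^2*(b^2 - b + 4)^2)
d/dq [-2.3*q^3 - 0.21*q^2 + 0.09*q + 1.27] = -6.9*q^2 - 0.42*q + 0.09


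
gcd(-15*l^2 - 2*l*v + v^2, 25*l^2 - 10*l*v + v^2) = -5*l + v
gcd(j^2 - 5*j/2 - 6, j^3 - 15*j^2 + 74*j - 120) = j - 4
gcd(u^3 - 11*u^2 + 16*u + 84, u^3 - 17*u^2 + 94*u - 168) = u^2 - 13*u + 42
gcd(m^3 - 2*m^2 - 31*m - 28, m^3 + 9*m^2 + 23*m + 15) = m + 1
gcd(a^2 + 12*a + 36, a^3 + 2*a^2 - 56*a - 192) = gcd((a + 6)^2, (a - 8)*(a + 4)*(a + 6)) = a + 6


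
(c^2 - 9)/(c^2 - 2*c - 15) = (c - 3)/(c - 5)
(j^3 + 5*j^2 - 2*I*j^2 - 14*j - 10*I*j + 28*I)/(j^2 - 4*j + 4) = (j^2 + j*(7 - 2*I) - 14*I)/(j - 2)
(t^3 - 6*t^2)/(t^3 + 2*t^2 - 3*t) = t*(t - 6)/(t^2 + 2*t - 3)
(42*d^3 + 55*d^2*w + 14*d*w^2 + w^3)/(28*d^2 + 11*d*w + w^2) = (6*d^2 + 7*d*w + w^2)/(4*d + w)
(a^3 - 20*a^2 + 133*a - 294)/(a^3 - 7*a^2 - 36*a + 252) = (a - 7)/(a + 6)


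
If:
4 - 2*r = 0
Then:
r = 2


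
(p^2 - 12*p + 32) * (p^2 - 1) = p^4 - 12*p^3 + 31*p^2 + 12*p - 32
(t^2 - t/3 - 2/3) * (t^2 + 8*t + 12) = t^4 + 23*t^3/3 + 26*t^2/3 - 28*t/3 - 8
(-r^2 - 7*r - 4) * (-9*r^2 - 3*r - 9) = 9*r^4 + 66*r^3 + 66*r^2 + 75*r + 36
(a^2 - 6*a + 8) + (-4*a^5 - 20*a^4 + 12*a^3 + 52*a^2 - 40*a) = -4*a^5 - 20*a^4 + 12*a^3 + 53*a^2 - 46*a + 8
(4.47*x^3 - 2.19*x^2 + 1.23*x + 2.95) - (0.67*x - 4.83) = 4.47*x^3 - 2.19*x^2 + 0.56*x + 7.78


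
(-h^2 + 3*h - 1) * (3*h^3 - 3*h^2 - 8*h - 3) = -3*h^5 + 12*h^4 - 4*h^3 - 18*h^2 - h + 3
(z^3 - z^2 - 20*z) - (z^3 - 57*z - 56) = -z^2 + 37*z + 56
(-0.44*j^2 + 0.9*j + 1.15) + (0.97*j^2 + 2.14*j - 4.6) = 0.53*j^2 + 3.04*j - 3.45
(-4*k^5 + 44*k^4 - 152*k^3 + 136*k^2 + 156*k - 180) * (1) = -4*k^5 + 44*k^4 - 152*k^3 + 136*k^2 + 156*k - 180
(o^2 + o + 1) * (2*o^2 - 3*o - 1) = 2*o^4 - o^3 - 2*o^2 - 4*o - 1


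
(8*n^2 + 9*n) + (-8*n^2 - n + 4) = 8*n + 4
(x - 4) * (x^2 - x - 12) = x^3 - 5*x^2 - 8*x + 48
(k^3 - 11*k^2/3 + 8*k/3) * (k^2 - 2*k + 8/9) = k^5 - 17*k^4/3 + 98*k^3/9 - 232*k^2/27 + 64*k/27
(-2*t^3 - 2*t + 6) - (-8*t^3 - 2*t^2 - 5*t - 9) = 6*t^3 + 2*t^2 + 3*t + 15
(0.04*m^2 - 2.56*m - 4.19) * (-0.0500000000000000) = -0.002*m^2 + 0.128*m + 0.2095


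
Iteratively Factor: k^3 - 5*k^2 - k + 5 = (k + 1)*(k^2 - 6*k + 5) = (k - 1)*(k + 1)*(k - 5)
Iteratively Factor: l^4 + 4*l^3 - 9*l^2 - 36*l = (l + 3)*(l^3 + l^2 - 12*l) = (l + 3)*(l + 4)*(l^2 - 3*l) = l*(l + 3)*(l + 4)*(l - 3)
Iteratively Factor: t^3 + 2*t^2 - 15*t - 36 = (t - 4)*(t^2 + 6*t + 9) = (t - 4)*(t + 3)*(t + 3)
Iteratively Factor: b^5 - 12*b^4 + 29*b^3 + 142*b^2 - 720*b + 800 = (b - 4)*(b^4 - 8*b^3 - 3*b^2 + 130*b - 200) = (b - 5)*(b - 4)*(b^3 - 3*b^2 - 18*b + 40) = (b - 5)*(b - 4)*(b - 2)*(b^2 - b - 20) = (b - 5)*(b - 4)*(b - 2)*(b + 4)*(b - 5)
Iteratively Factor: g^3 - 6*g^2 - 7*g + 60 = (g + 3)*(g^2 - 9*g + 20) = (g - 5)*(g + 3)*(g - 4)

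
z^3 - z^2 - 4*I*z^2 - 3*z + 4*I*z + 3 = (z - 1)*(z - 3*I)*(z - I)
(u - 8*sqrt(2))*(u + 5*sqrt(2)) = u^2 - 3*sqrt(2)*u - 80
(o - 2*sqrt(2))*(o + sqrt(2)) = o^2 - sqrt(2)*o - 4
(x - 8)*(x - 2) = x^2 - 10*x + 16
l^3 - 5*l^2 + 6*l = l*(l - 3)*(l - 2)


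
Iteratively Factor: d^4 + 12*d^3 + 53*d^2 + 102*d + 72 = (d + 4)*(d^3 + 8*d^2 + 21*d + 18) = (d + 3)*(d + 4)*(d^2 + 5*d + 6) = (d + 3)^2*(d + 4)*(d + 2)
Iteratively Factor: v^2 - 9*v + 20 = (v - 5)*(v - 4)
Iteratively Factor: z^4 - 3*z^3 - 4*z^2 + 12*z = (z - 3)*(z^3 - 4*z) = z*(z - 3)*(z^2 - 4) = z*(z - 3)*(z - 2)*(z + 2)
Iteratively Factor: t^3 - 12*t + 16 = (t + 4)*(t^2 - 4*t + 4) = (t - 2)*(t + 4)*(t - 2)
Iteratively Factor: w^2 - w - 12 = (w + 3)*(w - 4)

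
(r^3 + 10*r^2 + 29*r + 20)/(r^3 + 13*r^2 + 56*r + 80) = (r + 1)/(r + 4)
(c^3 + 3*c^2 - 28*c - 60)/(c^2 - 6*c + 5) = (c^2 + 8*c + 12)/(c - 1)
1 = 1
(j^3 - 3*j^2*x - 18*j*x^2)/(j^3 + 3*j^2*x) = (j - 6*x)/j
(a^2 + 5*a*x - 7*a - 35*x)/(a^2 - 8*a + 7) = (a + 5*x)/(a - 1)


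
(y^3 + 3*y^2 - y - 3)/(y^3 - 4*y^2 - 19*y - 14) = (y^2 + 2*y - 3)/(y^2 - 5*y - 14)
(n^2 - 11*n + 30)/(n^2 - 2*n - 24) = (n - 5)/(n + 4)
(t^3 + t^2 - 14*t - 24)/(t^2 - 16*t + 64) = (t^3 + t^2 - 14*t - 24)/(t^2 - 16*t + 64)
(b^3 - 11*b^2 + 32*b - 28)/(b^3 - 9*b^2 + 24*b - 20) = (b - 7)/(b - 5)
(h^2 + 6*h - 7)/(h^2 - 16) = (h^2 + 6*h - 7)/(h^2 - 16)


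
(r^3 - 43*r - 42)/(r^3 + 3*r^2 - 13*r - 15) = (r^2 - r - 42)/(r^2 + 2*r - 15)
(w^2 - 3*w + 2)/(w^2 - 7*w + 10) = (w - 1)/(w - 5)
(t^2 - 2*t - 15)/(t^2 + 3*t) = (t - 5)/t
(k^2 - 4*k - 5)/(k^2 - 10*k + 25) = (k + 1)/(k - 5)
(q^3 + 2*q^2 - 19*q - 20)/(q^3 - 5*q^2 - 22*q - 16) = (q^2 + q - 20)/(q^2 - 6*q - 16)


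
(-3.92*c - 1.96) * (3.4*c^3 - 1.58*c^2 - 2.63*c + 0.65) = -13.328*c^4 - 0.4704*c^3 + 13.4064*c^2 + 2.6068*c - 1.274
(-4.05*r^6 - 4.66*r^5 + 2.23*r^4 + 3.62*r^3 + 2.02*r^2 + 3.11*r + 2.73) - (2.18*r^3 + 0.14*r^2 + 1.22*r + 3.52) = -4.05*r^6 - 4.66*r^5 + 2.23*r^4 + 1.44*r^3 + 1.88*r^2 + 1.89*r - 0.79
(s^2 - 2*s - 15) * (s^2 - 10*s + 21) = s^4 - 12*s^3 + 26*s^2 + 108*s - 315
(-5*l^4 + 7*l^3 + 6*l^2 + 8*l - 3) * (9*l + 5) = -45*l^5 + 38*l^4 + 89*l^3 + 102*l^2 + 13*l - 15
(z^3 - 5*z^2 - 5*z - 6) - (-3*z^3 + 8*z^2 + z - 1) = 4*z^3 - 13*z^2 - 6*z - 5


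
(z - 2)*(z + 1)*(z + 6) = z^3 + 5*z^2 - 8*z - 12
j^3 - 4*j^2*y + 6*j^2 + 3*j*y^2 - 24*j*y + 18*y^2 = (j + 6)*(j - 3*y)*(j - y)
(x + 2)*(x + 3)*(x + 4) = x^3 + 9*x^2 + 26*x + 24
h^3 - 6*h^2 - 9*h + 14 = (h - 7)*(h - 1)*(h + 2)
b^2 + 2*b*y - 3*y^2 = (b - y)*(b + 3*y)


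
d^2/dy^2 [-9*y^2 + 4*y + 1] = -18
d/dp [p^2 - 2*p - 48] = 2*p - 2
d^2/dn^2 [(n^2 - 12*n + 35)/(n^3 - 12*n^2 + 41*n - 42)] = 2*(n^3 - 15*n^2 + 57*n - 65)/(n^6 - 15*n^5 + 93*n^4 - 305*n^3 + 558*n^2 - 540*n + 216)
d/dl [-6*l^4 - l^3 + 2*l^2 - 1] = l*(-24*l^2 - 3*l + 4)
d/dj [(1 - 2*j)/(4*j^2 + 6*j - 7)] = 8*(j^2 - j + 1)/(16*j^4 + 48*j^3 - 20*j^2 - 84*j + 49)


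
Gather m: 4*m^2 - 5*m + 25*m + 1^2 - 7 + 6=4*m^2 + 20*m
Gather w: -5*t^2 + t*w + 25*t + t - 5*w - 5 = -5*t^2 + 26*t + w*(t - 5) - 5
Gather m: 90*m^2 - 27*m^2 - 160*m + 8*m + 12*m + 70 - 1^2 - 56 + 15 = 63*m^2 - 140*m + 28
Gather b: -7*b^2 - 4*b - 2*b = -7*b^2 - 6*b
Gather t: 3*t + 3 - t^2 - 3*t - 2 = 1 - t^2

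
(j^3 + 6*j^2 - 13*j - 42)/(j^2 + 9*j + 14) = j - 3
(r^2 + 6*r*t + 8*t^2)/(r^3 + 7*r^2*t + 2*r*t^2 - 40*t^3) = (r + 2*t)/(r^2 + 3*r*t - 10*t^2)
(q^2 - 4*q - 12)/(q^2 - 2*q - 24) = (q + 2)/(q + 4)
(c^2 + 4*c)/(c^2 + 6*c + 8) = c/(c + 2)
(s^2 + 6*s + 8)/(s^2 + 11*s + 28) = (s + 2)/(s + 7)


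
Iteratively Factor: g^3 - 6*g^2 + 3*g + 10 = (g - 2)*(g^2 - 4*g - 5) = (g - 2)*(g + 1)*(g - 5)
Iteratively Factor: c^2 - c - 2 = (c + 1)*(c - 2)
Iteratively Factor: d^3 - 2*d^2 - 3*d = (d)*(d^2 - 2*d - 3) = d*(d - 3)*(d + 1)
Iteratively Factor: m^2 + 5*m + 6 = (m + 2)*(m + 3)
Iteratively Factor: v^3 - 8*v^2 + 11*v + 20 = (v - 4)*(v^2 - 4*v - 5) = (v - 5)*(v - 4)*(v + 1)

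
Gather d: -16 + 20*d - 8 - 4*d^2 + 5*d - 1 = -4*d^2 + 25*d - 25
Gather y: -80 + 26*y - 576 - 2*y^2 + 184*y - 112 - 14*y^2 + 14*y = -16*y^2 + 224*y - 768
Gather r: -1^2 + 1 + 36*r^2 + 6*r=36*r^2 + 6*r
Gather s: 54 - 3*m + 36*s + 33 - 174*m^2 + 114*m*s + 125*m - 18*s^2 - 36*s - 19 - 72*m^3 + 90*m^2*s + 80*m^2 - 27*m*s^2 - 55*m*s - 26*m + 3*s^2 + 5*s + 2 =-72*m^3 - 94*m^2 + 96*m + s^2*(-27*m - 15) + s*(90*m^2 + 59*m + 5) + 70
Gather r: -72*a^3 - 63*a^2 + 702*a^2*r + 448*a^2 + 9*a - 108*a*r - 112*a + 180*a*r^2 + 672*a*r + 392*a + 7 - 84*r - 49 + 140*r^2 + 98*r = -72*a^3 + 385*a^2 + 289*a + r^2*(180*a + 140) + r*(702*a^2 + 564*a + 14) - 42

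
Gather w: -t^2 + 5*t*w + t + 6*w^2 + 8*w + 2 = -t^2 + t + 6*w^2 + w*(5*t + 8) + 2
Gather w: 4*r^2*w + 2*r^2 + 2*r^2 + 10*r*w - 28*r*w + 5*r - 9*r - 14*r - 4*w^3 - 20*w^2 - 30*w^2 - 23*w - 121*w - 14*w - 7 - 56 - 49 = 4*r^2 - 18*r - 4*w^3 - 50*w^2 + w*(4*r^2 - 18*r - 158) - 112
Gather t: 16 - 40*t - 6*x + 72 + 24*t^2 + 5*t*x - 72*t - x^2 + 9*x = 24*t^2 + t*(5*x - 112) - x^2 + 3*x + 88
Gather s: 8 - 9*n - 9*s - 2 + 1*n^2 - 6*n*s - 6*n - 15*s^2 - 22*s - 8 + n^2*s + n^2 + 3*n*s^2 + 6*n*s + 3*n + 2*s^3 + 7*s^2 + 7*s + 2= 2*n^2 - 12*n + 2*s^3 + s^2*(3*n - 8) + s*(n^2 - 24)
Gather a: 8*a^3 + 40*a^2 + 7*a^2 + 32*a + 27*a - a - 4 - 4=8*a^3 + 47*a^2 + 58*a - 8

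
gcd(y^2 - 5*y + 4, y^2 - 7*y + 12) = y - 4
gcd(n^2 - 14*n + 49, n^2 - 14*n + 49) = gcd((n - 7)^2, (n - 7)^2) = n^2 - 14*n + 49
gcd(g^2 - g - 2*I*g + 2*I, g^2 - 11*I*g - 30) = 1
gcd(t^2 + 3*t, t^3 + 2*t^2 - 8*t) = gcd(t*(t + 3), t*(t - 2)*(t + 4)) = t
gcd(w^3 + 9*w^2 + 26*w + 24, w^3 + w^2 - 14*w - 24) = w^2 + 5*w + 6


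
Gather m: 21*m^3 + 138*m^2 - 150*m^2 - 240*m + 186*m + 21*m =21*m^3 - 12*m^2 - 33*m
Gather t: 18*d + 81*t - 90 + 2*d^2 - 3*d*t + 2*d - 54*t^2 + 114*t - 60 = 2*d^2 + 20*d - 54*t^2 + t*(195 - 3*d) - 150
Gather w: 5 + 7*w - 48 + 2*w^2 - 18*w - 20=2*w^2 - 11*w - 63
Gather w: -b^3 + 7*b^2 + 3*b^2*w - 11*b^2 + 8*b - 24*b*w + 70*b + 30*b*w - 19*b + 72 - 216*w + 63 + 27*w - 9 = -b^3 - 4*b^2 + 59*b + w*(3*b^2 + 6*b - 189) + 126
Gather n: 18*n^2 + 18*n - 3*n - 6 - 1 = 18*n^2 + 15*n - 7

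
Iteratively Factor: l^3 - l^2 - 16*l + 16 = (l - 1)*(l^2 - 16) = (l - 1)*(l + 4)*(l - 4)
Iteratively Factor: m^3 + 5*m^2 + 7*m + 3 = (m + 3)*(m^2 + 2*m + 1) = (m + 1)*(m + 3)*(m + 1)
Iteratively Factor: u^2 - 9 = (u + 3)*(u - 3)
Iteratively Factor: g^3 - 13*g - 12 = (g - 4)*(g^2 + 4*g + 3) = (g - 4)*(g + 3)*(g + 1)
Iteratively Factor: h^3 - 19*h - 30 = (h + 3)*(h^2 - 3*h - 10) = (h - 5)*(h + 3)*(h + 2)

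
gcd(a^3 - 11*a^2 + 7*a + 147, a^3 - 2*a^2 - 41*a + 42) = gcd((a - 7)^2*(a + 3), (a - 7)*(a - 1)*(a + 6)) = a - 7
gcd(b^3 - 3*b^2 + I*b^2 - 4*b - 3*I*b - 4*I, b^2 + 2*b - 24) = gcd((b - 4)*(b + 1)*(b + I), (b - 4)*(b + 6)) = b - 4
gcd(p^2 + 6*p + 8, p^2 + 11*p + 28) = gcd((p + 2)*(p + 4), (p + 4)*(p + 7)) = p + 4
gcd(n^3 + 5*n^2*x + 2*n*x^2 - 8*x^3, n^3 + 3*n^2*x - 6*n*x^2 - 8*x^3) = n + 4*x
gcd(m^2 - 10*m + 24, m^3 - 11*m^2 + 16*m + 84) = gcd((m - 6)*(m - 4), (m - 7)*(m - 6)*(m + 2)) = m - 6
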